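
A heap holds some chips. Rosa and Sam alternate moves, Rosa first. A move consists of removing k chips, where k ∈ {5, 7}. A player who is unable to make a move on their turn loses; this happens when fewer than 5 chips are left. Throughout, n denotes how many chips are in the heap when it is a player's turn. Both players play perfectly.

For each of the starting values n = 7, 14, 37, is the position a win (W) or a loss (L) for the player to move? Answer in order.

7: W, 14: L, 37: L

Build the W/L table. Terminal = L. A non-terminal position is W if it has a move to some L; otherwise it is L.
n=0: no move → L
n=1: no move → L
n=2: no move → L
n=3: no move → L
n=4: no move → L
n=5: →0(L), so W
n=6: →1(L), so W
n=7: →2(L), so W
n=8: →3(L), so W
n=9: →4(L), so W
n=10: →3(L), so W
n=11: →4(L), so W
n=12: →7(W), 5(W) — all W, so L
n=13: →8(W), 6(W) — all W, so L
n=14: →9(W), 7(W) — all W, so L
n=15: →10(W), 8(W) — all W, so L
n=16: →11(W), 9(W) — all W, so L
n=17: →12(L), so W
n=18: →13(L), so W
n=19: →14(L), so W
n=20: →15(L), so W
n=21: →16(L), so W
n=22: →15(L), so W
n=23: →16(L), so W
n=24: →19(W), 17(W) — all W, so L
n=25: →20(W), 18(W) — all W, so L
n=26: →21(W), 19(W) — all W, so L
n=27: →22(W), 20(W) — all W, so L
n=28: →23(W), 21(W) — all W, so L
n=29: →24(L), so W
n=30: →25(L), so W
n=31: →26(L), so W
n=32: →27(L), so W
n=33: →28(L), so W
n=34: →27(L), so W
n=35: →28(L), so W
n=36: →31(W), 29(W) — all W, so L
n=37: →32(W), 30(W) — all W, so L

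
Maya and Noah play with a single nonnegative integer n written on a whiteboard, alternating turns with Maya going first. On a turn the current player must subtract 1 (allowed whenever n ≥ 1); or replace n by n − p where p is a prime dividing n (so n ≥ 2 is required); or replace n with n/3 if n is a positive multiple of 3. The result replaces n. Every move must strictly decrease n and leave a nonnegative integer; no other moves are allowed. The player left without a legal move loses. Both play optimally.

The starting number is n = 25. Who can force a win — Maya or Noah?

Noah wins.

Use the standard recursion: the mover loses at a terminal position; elsewhere, the mover wins exactly when some move hands the opponent an L position.
n=0: no move → L
n=1: can move to 0, which is L ⇒ W
n=2: can move to 0, which is L ⇒ W
n=3: can move to 0, which is L ⇒ W
n=4: moves to 2(W), 3(W); every one is W ⇒ L
n=5: can move to 0, which is L ⇒ W
n=6: can move to 4, which is L ⇒ W
n=7: can move to 0, which is L ⇒ W
n=8: moves to 6(W), 7(W); every one is W ⇒ L
n=9: can move to 8, which is L ⇒ W
n=10: can move to 8, which is L ⇒ W
n=11: can move to 0, which is L ⇒ W
n=12: can move to 4, which is L ⇒ W
n=13: can move to 0, which is L ⇒ W
n=14: moves to 7(W), 12(W), 13(W); every one is W ⇒ L
n=15: can move to 14, which is L ⇒ W
n=16: can move to 14, which is L ⇒ W
n=17: can move to 0, which is L ⇒ W
n=18: moves to 6(W), 15(W), 16(W), 17(W); every one is W ⇒ L
n=19: can move to 0, which is L ⇒ W
n=20: can move to 18, which is L ⇒ W
n=21: can move to 14, which is L ⇒ W
n=22: moves to 11(W), 20(W), 21(W); every one is W ⇒ L
n=23: can move to 0, which is L ⇒ W
n=24: can move to 8, which is L ⇒ W
n=25: moves to 20(W), 24(W); every one is W ⇒ L
The starting position 25 is L: whatever Maya does, the opponent receives a W position.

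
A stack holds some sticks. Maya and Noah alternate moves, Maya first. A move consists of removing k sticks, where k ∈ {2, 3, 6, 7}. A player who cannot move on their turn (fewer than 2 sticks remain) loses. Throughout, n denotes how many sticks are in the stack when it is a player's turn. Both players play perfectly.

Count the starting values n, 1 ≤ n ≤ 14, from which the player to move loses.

5

Label each position W (a win for the player to move) or L (a loss). A position with no legal move is L; any other position is W exactly when some move reaches an L, and L when every move reaches a W.
n=0: no move → L
n=1: no move → L
n=2: reaches L-position 0 → W
n=3: reaches L-position 1 → W
n=4: reaches L-position 1 → W
n=5: only reaches 3(W), 2(W), all W → L
n=6: reaches L-position 0 → W
n=7: reaches L-position 5 → W
n=8: reaches L-position 5 → W
n=9: only reaches 7(W), 6(W), 3(W), 2(W), all W → L
n=10: only reaches 8(W), 7(W), 4(W), 3(W), all W → L
n=11: reaches L-position 9 → W
n=12: reaches L-position 10 → W
n=13: reaches L-position 10 → W
n=14: only reaches 12(W), 11(W), 8(W), 7(W), all W → L
L entries with 1 ≤ n ≤ 14 (n=0 is outside the asked range and is not counted): n = 1, 5, 9, 10, 14; that makes 5.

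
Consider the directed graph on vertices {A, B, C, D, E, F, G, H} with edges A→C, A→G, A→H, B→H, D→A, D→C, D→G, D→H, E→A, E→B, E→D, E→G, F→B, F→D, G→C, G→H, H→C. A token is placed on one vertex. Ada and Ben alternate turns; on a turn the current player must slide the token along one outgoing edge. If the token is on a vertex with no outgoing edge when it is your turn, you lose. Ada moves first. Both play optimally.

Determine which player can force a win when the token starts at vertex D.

Label each position W (a win for the player to move) or L (a loss). A position with no legal move is L; any other position is W exactly when some move reaches an L, and L when every move reaches a W.
Every edge goes from a vertex to one that appears earlier in the order C, H, G, A, D, B, E, F, so processing vertices in that order labels each vertex after all of its successors.
C: no outgoing edge → L
H: W (go to C, an L position)
G: W (go to C, an L position)
A: W (go to C, an L position)
D: W (go to C, an L position)
B: L (sole option H(W) is W)
E: W (go to B, an L position)
F: W (go to B, an L position)
The starting position D is W: Ada should move to C, handing over an L position.

Ada wins.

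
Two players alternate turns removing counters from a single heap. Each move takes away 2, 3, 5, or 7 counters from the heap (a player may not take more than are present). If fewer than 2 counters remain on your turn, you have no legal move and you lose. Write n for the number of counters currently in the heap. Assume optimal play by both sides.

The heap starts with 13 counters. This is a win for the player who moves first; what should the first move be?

Remove 3, leaving 10.

Compute win/loss labels from the base case upward. A position with no move is L. Any other position is W if it can reach an L in one move, else L.
n=0: no move → L
n=1: no move → L
n=2: can move to 0, which is L ⇒ W
n=3: can move to 1, which is L ⇒ W
n=4: can move to 1, which is L ⇒ W
n=5: can move to 0, which is L ⇒ W
n=6: can move to 1, which is L ⇒ W
n=7: can move to 0, which is L ⇒ W
n=8: can move to 1, which is L ⇒ W
n=9: moves to 7(W), 6(W), 4(W), 2(W); every one is W ⇒ L
n=10: moves to 8(W), 7(W), 5(W), 3(W); every one is W ⇒ L
n=11: can move to 9, which is L ⇒ W
n=12: can move to 10, which is L ⇒ W
n=13: can move to 10, which is L ⇒ W
From 13, the L positions reachable in one move are: 10.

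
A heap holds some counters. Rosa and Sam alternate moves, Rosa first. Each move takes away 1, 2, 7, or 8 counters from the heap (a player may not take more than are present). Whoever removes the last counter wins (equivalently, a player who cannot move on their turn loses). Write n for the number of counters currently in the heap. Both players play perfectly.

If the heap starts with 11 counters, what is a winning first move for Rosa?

Positions with no move are L. A position that does have a move is losing for the player to move precisely when every available move leads to a winning position for the opponent. Fill in the labels:
n=0: no move → L
n=1: W (go to 0, an L position)
n=2: W (go to 0, an L position)
n=3: L (options 2(W), 1(W) are all W)
n=4: W (go to 3, an L position)
n=5: W (go to 3, an L position)
n=6: L (options 5(W), 4(W) are all W)
n=7: W (go to 6, an L position)
n=8: W (go to 6, an L position)
n=9: L (options 8(W), 7(W), 2(W), 1(W) are all W)
n=10: W (go to 9, an L position)
n=11: W (go to 9, an L position)
From 11, the L positions reachable in one move are: 9, 3. Any move reaching one of these is winning.

Remove 2, leaving 9.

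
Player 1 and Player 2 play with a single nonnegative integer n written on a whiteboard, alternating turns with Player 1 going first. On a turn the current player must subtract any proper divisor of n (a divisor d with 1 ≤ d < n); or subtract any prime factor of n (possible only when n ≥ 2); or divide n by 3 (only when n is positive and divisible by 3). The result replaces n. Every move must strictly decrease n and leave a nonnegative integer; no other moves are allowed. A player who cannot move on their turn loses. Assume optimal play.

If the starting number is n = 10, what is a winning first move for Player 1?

Move to 9.

Use the standard recursion: the mover loses at a terminal position; elsewhere, the mover wins exactly when some move hands the opponent an L position.
n=0: no move → L
n=1: no move → L
n=2: can move to 0, which is L ⇒ W
n=3: can move to 0, which is L ⇒ W
n=4: moves to 2(W), 3(W); every one is W ⇒ L
n=5: can move to 0, which is L ⇒ W
n=6: can move to 4, which is L ⇒ W
n=7: can move to 0, which is L ⇒ W
n=8: can move to 4, which is L ⇒ W
n=9: moves to 3(W), 6(W), 8(W); every one is W ⇒ L
n=10: can move to 9, which is L ⇒ W
From 10, the L positions reachable in one move are: 9.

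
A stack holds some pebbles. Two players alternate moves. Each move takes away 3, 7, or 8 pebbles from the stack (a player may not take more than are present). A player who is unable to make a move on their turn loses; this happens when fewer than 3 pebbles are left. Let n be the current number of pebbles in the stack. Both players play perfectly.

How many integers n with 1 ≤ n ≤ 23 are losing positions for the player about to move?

9

Classify positions by backward induction: terminal positions (no move available) are L. From any other position, the mover wins iff some move reaches an L.
n=0: no move → L
n=1: no move → L
n=2: no move → L
n=3: can move to 0, which is L ⇒ W
n=4: can move to 1, which is L ⇒ W
n=5: can move to 2, which is L ⇒ W
n=6: the only move is to 3(W), a W ⇒ L
n=7: can move to 0, which is L ⇒ W
n=8: can move to 1, which is L ⇒ W
n=9: can move to 6, which is L ⇒ W
n=10: can move to 2, which is L ⇒ W
n=11: moves to 8(W), 4(W), 3(W); every one is W ⇒ L
n=12: moves to 9(W), 5(W), 4(W); every one is W ⇒ L
n=13: can move to 6, which is L ⇒ W
n=14: can move to 11, which is L ⇒ W
n=15: can move to 12, which is L ⇒ W
n=16: moves to 13(W), 9(W), 8(W); every one is W ⇒ L
n=17: moves to 14(W), 10(W), 9(W); every one is W ⇒ L
n=18: can move to 11, which is L ⇒ W
n=19: can move to 16, which is L ⇒ W
n=20: can move to 17, which is L ⇒ W
n=21: moves to 18(W), 14(W), 13(W); every one is W ⇒ L
n=22: moves to 19(W), 15(W), 14(W); every one is W ⇒ L
n=23: can move to 16, which is L ⇒ W
L entries with 1 ≤ n ≤ 23 (n=0 is outside the asked range and is not counted): n = 1, 2, 6, 11, 12, 16, 17, 21, 22; that makes 9.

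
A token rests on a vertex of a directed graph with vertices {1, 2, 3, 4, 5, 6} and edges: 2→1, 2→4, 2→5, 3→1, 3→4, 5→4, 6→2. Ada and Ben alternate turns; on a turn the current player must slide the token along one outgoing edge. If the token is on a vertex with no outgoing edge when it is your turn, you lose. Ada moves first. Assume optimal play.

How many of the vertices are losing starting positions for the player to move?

Label each position W (a win for the player to move) or L (a loss). A position with no legal move is L; any other position is W exactly when some move reaches an L, and L when every move reaches a W.
Every edge goes from a vertex to one that appears earlier in the order 4, 1, 3, 5, 2, 6, so processing vertices in that order labels each vertex after all of its successors.
4: no outgoing edge → L
1: no outgoing edge → L
3: W (go to 1, an L position)
5: W (go to 4, an L position)
2: W (go to 1, an L position)
6: L (sole option 2(W) is W)
The L vertices are 1, 4, 6; that is 3 in all.

3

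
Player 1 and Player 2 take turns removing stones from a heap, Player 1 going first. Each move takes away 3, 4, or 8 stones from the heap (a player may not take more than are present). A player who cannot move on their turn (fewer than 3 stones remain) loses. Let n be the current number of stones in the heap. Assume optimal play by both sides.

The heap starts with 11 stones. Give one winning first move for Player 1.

Positions with no move are L. A position that does have a move is losing for the player to move precisely when every available move leads to a winning position for the opponent. Fill in the labels:
n=0: no move → L
n=1: no move → L
n=2: no move → L
n=3: reaches L-position 0 → W
n=4: reaches L-position 1 → W
n=5: reaches L-position 2 → W
n=6: reaches L-position 2 → W
n=7: only reaches 4(W), 3(W), all W → L
n=8: reaches L-position 0 → W
n=9: reaches L-position 1 → W
n=10: reaches L-position 7 → W
n=11: reaches L-position 7 → W
From 11, the L positions reachable in one move are: 7.

Remove 4, leaving 7.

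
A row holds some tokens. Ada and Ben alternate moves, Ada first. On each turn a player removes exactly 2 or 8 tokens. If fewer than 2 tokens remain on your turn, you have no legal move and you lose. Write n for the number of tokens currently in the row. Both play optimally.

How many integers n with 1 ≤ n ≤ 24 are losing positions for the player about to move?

10

Compute win/loss labels from the base case upward. A position with no move is L. Any other position is W if it can reach an L in one move, else L.
n=0: no move → L
n=1: no move → L
n=2: W (go to 0, an L position)
n=3: W (go to 1, an L position)
n=4: L (sole option 2(W) is W)
n=5: L (sole option 3(W) is W)
n=6: W (go to 4, an L position)
n=7: W (go to 5, an L position)
n=8: W (go to 0, an L position)
n=9: W (go to 1, an L position)
n=10: L (options 8(W), 2(W) are all W)
n=11: L (options 9(W), 3(W) are all W)
n=12: W (go to 10, an L position)
n=13: W (go to 11, an L position)
n=14: L (options 12(W), 6(W) are all W)
n=15: L (options 13(W), 7(W) are all W)
n=16: W (go to 14, an L position)
n=17: W (go to 15, an L position)
n=18: W (go to 10, an L position)
n=19: W (go to 11, an L position)
n=20: L (options 18(W), 12(W) are all W)
n=21: L (options 19(W), 13(W) are all W)
n=22: W (go to 20, an L position)
n=23: W (go to 21, an L position)
n=24: L (options 22(W), 16(W) are all W)
L entries with 1 ≤ n ≤ 24 (n=0 is outside the asked range and is not counted): n = 1, 4, 5, 10, 11, 14, 15, 20, 21, 24; that makes 10.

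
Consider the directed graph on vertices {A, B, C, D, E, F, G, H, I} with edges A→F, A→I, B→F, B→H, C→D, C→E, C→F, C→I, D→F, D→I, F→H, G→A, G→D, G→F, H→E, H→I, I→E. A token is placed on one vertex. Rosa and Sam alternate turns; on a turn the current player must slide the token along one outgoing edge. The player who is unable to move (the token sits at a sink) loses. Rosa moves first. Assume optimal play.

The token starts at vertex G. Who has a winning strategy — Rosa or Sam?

Rosa wins.

Build the W/L table. Terminal = L. A non-terminal position is W if it has a move to some L; otherwise it is L.
Every edge goes from a vertex to one that appears earlier in the order E, I, H, F, D, B, C, A, G, so processing vertices in that order labels each vertex after all of its successors.
E: no outgoing edge → L
I: reaches L-position E → W
H: reaches L-position E → W
F: only reaches H(W), which is W → L
D: reaches L-position F → W
B: reaches L-position F → W
C: reaches L-position F → W
A: reaches L-position F → W
G: reaches L-position F → W
From G Rosa can move to F, reaching an L position.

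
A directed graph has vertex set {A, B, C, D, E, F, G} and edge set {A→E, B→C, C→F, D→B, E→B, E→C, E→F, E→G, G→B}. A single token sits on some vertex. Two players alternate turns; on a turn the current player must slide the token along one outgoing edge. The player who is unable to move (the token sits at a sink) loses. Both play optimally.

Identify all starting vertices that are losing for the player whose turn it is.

Build the W/L table. Terminal = L. A non-terminal position is W if it has a move to some L; otherwise it is L.
Every edge goes from a vertex to one that appears earlier in the order F, C, B, D, G, E, A, so processing vertices in that order labels each vertex after all of its successors.
F: no outgoing edge → L
C: reaches L-position F → W
B: only reaches C(W), which is W → L
D: reaches L-position B → W
G: reaches L-position B → W
E: reaches L-position B → W
A: only reaches E(W), which is W → L
Reading off the rows marked L gives the requested list; there are 3 such vertices.

A, B, F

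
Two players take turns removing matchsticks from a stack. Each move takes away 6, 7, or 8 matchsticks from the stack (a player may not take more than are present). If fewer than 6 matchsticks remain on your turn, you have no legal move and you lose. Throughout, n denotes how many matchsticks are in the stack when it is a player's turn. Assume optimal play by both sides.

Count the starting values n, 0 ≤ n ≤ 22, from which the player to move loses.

12

Compute win/loss labels from the base case upward. A position with no move is L. Any other position is W if it can reach an L in one move, else L.
n=0: no move → L
n=1: no move → L
n=2: no move → L
n=3: no move → L
n=4: no move → L
n=5: no move → L
n=6: W (go to 0, an L position)
n=7: W (go to 1, an L position)
n=8: W (go to 2, an L position)
n=9: W (go to 3, an L position)
n=10: W (go to 4, an L position)
n=11: W (go to 5, an L position)
n=12: W (go to 5, an L position)
n=13: W (go to 5, an L position)
n=14: L (options 8(W), 7(W), 6(W) are all W)
n=15: L (options 9(W), 8(W), 7(W) are all W)
n=16: L (options 10(W), 9(W), 8(W) are all W)
n=17: L (options 11(W), 10(W), 9(W) are all W)
n=18: L (options 12(W), 11(W), 10(W) are all W)
n=19: L (options 13(W), 12(W), 11(W) are all W)
n=20: W (go to 14, an L position)
n=21: W (go to 15, an L position)
n=22: W (go to 16, an L position)
L entries with 0 ≤ n ≤ 22: n = 0, 1, 2, 3, 4, 5, 14, 15, 16, 17, 18, 19; that makes 12.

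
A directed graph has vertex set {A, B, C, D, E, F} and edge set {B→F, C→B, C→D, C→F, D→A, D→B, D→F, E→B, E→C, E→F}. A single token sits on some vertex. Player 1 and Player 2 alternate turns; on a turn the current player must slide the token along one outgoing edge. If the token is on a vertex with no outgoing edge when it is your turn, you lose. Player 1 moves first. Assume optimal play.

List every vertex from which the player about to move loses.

A, F

Use the standard recursion: the mover loses at a terminal position; elsewhere, the mover wins exactly when some move hands the opponent an L position.
Every edge goes from a vertex to one that appears earlier in the order F, A, B, D, C, E, so processing vertices in that order labels each vertex after all of its successors.
F: no outgoing edge → L
A: no outgoing edge → L
B: W (go to F, an L position)
D: W (go to A, an L position)
C: W (go to F, an L position)
E: W (go to F, an L position)
Reading off the rows marked L gives the requested list; there are 2 such vertices.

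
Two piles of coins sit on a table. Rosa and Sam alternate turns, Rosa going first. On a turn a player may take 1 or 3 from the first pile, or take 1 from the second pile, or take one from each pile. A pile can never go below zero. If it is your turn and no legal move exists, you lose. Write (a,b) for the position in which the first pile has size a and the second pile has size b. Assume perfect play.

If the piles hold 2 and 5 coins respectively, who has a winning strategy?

Compute win/loss labels from the base case upward. A position with no move is L. Any other position is W if it can reach an L in one move, else L.
No move ever increases a pile, so every position that can arise here has a ≤ 2 and b ≤ 5; it is enough to label the cells with 0 ≤ a ≤ 2 and 0 ≤ b ≤ 5.
Every move lowers a or b (never raises either), so fill the grid row by row in increasing a, and left to right within a row: each cell's successors are then already labelled.
      b=0  b=1  b=2  b=3  b=4  b=5
a=0:    L    W    L    W    L    W
a=1:    W    W    W    W    W    W
a=2:    L    W    L    W    L    W
Cells with no legal move (terminal, hence L): (0,0).
The remaining L cells, each justified by listing all of its moves:
(0,2): only reaches (0,1)(W), which is W → L
(0,4): only reaches (0,3)(W), which is W → L
(2,0): only reaches (1,0)(W), which is W → L
(2,2): only reaches (1,2)(W), (2,1)(W), (1,1)(W), all W → L
(2,4): only reaches (1,4)(W), (2,3)(W), (1,3)(W), all W → L
Every other cell has at least one move into one of the L cells above, so it is W.
From (2,5) Rosa can move to (2,4), reaching an L position.

Rosa wins.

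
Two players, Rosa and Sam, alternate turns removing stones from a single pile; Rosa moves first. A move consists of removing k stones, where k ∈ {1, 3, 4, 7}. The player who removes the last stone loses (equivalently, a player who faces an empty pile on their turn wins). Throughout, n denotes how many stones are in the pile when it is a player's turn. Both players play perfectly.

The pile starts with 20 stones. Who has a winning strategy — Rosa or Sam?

Use the standard recursion: the mover wins at a terminal position; elsewhere, the mover wins exactly when some move hands the opponent an L position.
n=0: no move; the opponent has just taken the last stone and therefore loses → W
n=1: the only move is to 0(W), a W ⇒ L
n=2: can move to 1, which is L ⇒ W
n=3: moves to 2(W), 0(W); every one is W ⇒ L
n=4: can move to 3, which is L ⇒ W
n=5: can move to 1, which is L ⇒ W
n=6: can move to 3, which is L ⇒ W
n=7: can move to 3, which is L ⇒ W
n=8: can move to 1, which is L ⇒ W
n=9: moves to 8(W), 6(W), 5(W), 2(W); every one is W ⇒ L
n=10: can move to 9, which is L ⇒ W
n=11: moves to 10(W), 8(W), 7(W), 4(W); every one is W ⇒ L
n=12: can move to 11, which is L ⇒ W
n=13: can move to 9, which is L ⇒ W
n=14: can move to 11, which is L ⇒ W
n=15: can move to 11, which is L ⇒ W
n=16: can move to 9, which is L ⇒ W
n=17: moves to 16(W), 14(W), 13(W), 10(W); every one is W ⇒ L
n=18: can move to 17, which is L ⇒ W
n=19: moves to 18(W), 16(W), 15(W), 12(W); every one is W ⇒ L
n=20: can move to 19, which is L ⇒ W
The starting position 20 is W: Rosa should remove 1, leaving 19, handing over an L position.

Rosa wins.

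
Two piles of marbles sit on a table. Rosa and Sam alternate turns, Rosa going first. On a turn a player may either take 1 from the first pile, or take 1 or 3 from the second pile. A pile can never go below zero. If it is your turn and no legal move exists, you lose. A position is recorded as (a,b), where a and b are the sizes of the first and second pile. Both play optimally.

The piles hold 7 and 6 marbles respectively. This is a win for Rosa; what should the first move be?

Label each position W (a win for the player to move) or L (a loss). A position with no legal move is L; any other position is W exactly when some move reaches an L, and L when every move reaches a W.
No move ever increases a pile, so every position that can arise here has a ≤ 7 and b ≤ 6; it is enough to label the cells with 0 ≤ a ≤ 7 and 0 ≤ b ≤ 6.
Every move lowers a or b (never raises either), so fill the grid row by row in increasing a, and left to right within a row: each cell's successors are then already labelled.
      b=0  b=1  b=2  b=3  b=4  b=5  b=6
a=0:    L    W    L    W    L    W    L
a=1:    W    L    W    L    W    L    W
a=2:    L    W    L    W    L    W    L
a=3:    W    L    W    L    W    L    W
a=4:    L    W    L    W    L    W    L
a=5:    W    L    W    L    W    L    W
a=6:    L    W    L    W    L    W    L
a=7:    W    L    W    L    W    L    W
Cells with no legal move (terminal, hence L): (0,0).
The remaining L cells, each justified by listing all of its moves:
(0,2): the only move is to (0,1)(W), a W ⇒ L
(0,4): moves to (0,3)(W), (0,1)(W); every one is W ⇒ L
(0,6): moves to (0,5)(W), (0,3)(W); every one is W ⇒ L
(1,1): moves to (0,1)(W), (1,0)(W); every one is W ⇒ L
(1,3): moves to (0,3)(W), (1,2)(W), (1,0)(W); every one is W ⇒ L
(1,5): moves to (0,5)(W), (1,4)(W), (1,2)(W); every one is W ⇒ L
(2,0): the only move is to (1,0)(W), a W ⇒ L
(2,2): moves to (1,2)(W), (2,1)(W); every one is W ⇒ L
(2,4): moves to (1,4)(W), (2,3)(W), (2,1)(W); every one is W ⇒ L
(2,6): moves to (1,6)(W), (2,5)(W), (2,3)(W); every one is W ⇒ L
(3,1): moves to (2,1)(W), (3,0)(W); every one is W ⇒ L
(3,3): moves to (2,3)(W), (3,2)(W), (3,0)(W); every one is W ⇒ L
(3,5): moves to (2,5)(W), (3,4)(W), (3,2)(W); every one is W ⇒ L
(4,0): the only move is to (3,0)(W), a W ⇒ L
(4,2): moves to (3,2)(W), (4,1)(W); every one is W ⇒ L
(4,4): moves to (3,4)(W), (4,3)(W), (4,1)(W); every one is W ⇒ L
(4,6): moves to (3,6)(W), (4,5)(W), (4,3)(W); every one is W ⇒ L
(5,1): moves to (4,1)(W), (5,0)(W); every one is W ⇒ L
(5,3): moves to (4,3)(W), (5,2)(W), (5,0)(W); every one is W ⇒ L
(5,5): moves to (4,5)(W), (5,4)(W), (5,2)(W); every one is W ⇒ L
(6,0): the only move is to (5,0)(W), a W ⇒ L
(6,2): moves to (5,2)(W), (6,1)(W); every one is W ⇒ L
(6,4): moves to (5,4)(W), (6,3)(W), (6,1)(W); every one is W ⇒ L
(6,6): moves to (5,6)(W), (6,5)(W), (6,3)(W); every one is W ⇒ L
(7,1): moves to (6,1)(W), (7,0)(W); every one is W ⇒ L
(7,3): moves to (6,3)(W), (7,2)(W), (7,0)(W); every one is W ⇒ L
(7,5): moves to (6,5)(W), (7,4)(W), (7,2)(W); every one is W ⇒ L
Every other cell has at least one move into one of the L cells above, so it is W.
From (7,6), the L positions reachable in one move are: (6,6), (7,5), (7,3). Any move reaching one of these is winning.

Move to (6,6).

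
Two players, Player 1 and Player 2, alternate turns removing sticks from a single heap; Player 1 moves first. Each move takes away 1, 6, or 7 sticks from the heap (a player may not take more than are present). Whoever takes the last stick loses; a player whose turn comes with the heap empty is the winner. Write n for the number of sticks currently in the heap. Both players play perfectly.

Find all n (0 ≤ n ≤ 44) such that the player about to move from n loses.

1, 3, 5, 13, 15, 17, 25, 27, 29, 37, 39, 41

Classify positions by backward induction: terminal positions (no move available) are W. From any other position, the mover wins iff some move reaches an L.
n=0: no move; the opponent has just taken the last stick and therefore loses → W
n=1: L (sole option 0(W) is W)
n=2: W (go to 1, an L position)
n=3: L (sole option 2(W) is W)
n=4: W (go to 3, an L position)
n=5: L (sole option 4(W) is W)
n=6: W (go to 5, an L position)
n=7: W (go to 1, an L position)
n=8: W (go to 1, an L position)
n=9: W (go to 3, an L position)
n=10: W (go to 3, an L position)
n=11: W (go to 5, an L position)
n=12: W (go to 5, an L position)
n=13: L (options 12(W), 7(W), 6(W) are all W)
n=14: W (go to 13, an L position)
n=15: L (options 14(W), 9(W), 8(W) are all W)
n=16: W (go to 15, an L position)
n=17: L (options 16(W), 11(W), 10(W) are all W)
n=18: W (go to 17, an L position)
n=19: W (go to 13, an L position)
n=20: W (go to 13, an L position)
n=21: W (go to 15, an L position)
n=22: W (go to 15, an L position)
n=23: W (go to 17, an L position)
n=24: W (go to 17, an L position)
n=25: L (options 24(W), 19(W), 18(W) are all W)
n=26: W (go to 25, an L position)
n=27: L (options 26(W), 21(W), 20(W) are all W)
n=28: W (go to 27, an L position)
n=29: L (options 28(W), 23(W), 22(W) are all W)
n=30: W (go to 29, an L position)
n=31: W (go to 25, an L position)
n=32: W (go to 25, an L position)
n=33: W (go to 27, an L position)
n=34: W (go to 27, an L position)
n=35: W (go to 29, an L position)
n=36: W (go to 29, an L position)
n=37: L (options 36(W), 31(W), 30(W) are all W)
n=38: W (go to 37, an L position)
n=39: L (options 38(W), 33(W), 32(W) are all W)
n=40: W (go to 39, an L position)
n=41: L (options 40(W), 35(W), 34(W) are all W)
n=42: W (go to 41, an L position)
n=43: W (go to 37, an L position)
n=44: W (go to 37, an L position)
Reading off the rows marked L gives the requested list; there are 12 such values of n.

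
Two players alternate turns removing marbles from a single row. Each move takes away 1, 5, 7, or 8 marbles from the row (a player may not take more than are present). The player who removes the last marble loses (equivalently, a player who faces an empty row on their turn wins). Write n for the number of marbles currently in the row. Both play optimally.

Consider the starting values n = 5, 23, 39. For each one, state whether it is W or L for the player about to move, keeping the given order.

Work bottom-up. With no move the player to move wins. Otherwise the position is W if at least one move leads to an L position for the opponent, and L if every move leads to a W.
n=0: no move; the opponent has just taken the last marble and therefore loses → W
n=1: the only move is to 0(W), a W ⇒ L
n=2: can move to 1, which is L ⇒ W
n=3: the only move is to 2(W), a W ⇒ L
n=4: can move to 3, which is L ⇒ W
n=5: moves to 4(W), 0(W); every one is W ⇒ L
n=6: can move to 5, which is L ⇒ W
n=7: moves to 6(W), 2(W), 0(W); every one is W ⇒ L
n=8: can move to 7, which is L ⇒ W
n=9: can move to 1, which is L ⇒ W
n=10: can move to 5, which is L ⇒ W
n=11: can move to 3, which is L ⇒ W
n=12: can move to 7, which is L ⇒ W
n=13: can move to 5, which is L ⇒ W
n=14: can move to 7, which is L ⇒ W
n=15: can move to 7, which is L ⇒ W
n=16: moves to 15(W), 11(W), 9(W), 8(W); every one is W ⇒ L
n=17: can move to 16, which is L ⇒ W
n=18: moves to 17(W), 13(W), 11(W), 10(W); every one is W ⇒ L
n=19: can move to 18, which is L ⇒ W
n=20: moves to 19(W), 15(W), 13(W), 12(W); every one is W ⇒ L
n=21: can move to 20, which is L ⇒ W
n=22: moves to 21(W), 17(W), 15(W), 14(W); every one is W ⇒ L
n=23: can move to 22, which is L ⇒ W
n=24: can move to 16, which is L ⇒ W
n=25: can move to 20, which is L ⇒ W
n=26: can move to 18, which is L ⇒ W
n=27: can move to 22, which is L ⇒ W
n=28: can move to 20, which is L ⇒ W
n=29: can move to 22, which is L ⇒ W
n=30: can move to 22, which is L ⇒ W
n=31: moves to 30(W), 26(W), 24(W), 23(W); every one is W ⇒ L
n=32: can move to 31, which is L ⇒ W
n=33: moves to 32(W), 28(W), 26(W), 25(W); every one is W ⇒ L
n=34: can move to 33, which is L ⇒ W
n=35: moves to 34(W), 30(W), 28(W), 27(W); every one is W ⇒ L
n=36: can move to 35, which is L ⇒ W
n=37: moves to 36(W), 32(W), 30(W), 29(W); every one is W ⇒ L
n=38: can move to 37, which is L ⇒ W
n=39: can move to 31, which is L ⇒ W

5: L, 23: W, 39: W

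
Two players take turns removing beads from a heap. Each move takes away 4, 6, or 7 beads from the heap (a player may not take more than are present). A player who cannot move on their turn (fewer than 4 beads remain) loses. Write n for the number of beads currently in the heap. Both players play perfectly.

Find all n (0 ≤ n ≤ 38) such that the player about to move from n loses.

Build the W/L table. Terminal = L. A non-terminal position is W if it has a move to some L; otherwise it is L.
n=0: no move → L
n=1: no move → L
n=2: no move → L
n=3: no move → L
n=4: can move to 0, which is L ⇒ W
n=5: can move to 1, which is L ⇒ W
n=6: can move to 2, which is L ⇒ W
n=7: can move to 3, which is L ⇒ W
n=8: can move to 2, which is L ⇒ W
n=9: can move to 3, which is L ⇒ W
n=10: can move to 3, which is L ⇒ W
n=11: moves to 7(W), 5(W), 4(W); every one is W ⇒ L
n=12: moves to 8(W), 6(W), 5(W); every one is W ⇒ L
n=13: moves to 9(W), 7(W), 6(W); every one is W ⇒ L
n=14: moves to 10(W), 8(W), 7(W); every one is W ⇒ L
n=15: can move to 11, which is L ⇒ W
n=16: can move to 12, which is L ⇒ W
n=17: can move to 13, which is L ⇒ W
n=18: can move to 14, which is L ⇒ W
n=19: can move to 13, which is L ⇒ W
n=20: can move to 14, which is L ⇒ W
n=21: can move to 14, which is L ⇒ W
n=22: moves to 18(W), 16(W), 15(W); every one is W ⇒ L
n=23: moves to 19(W), 17(W), 16(W); every one is W ⇒ L
n=24: moves to 20(W), 18(W), 17(W); every one is W ⇒ L
n=25: moves to 21(W), 19(W), 18(W); every one is W ⇒ L
n=26: can move to 22, which is L ⇒ W
n=27: can move to 23, which is L ⇒ W
n=28: can move to 24, which is L ⇒ W
n=29: can move to 25, which is L ⇒ W
n=30: can move to 24, which is L ⇒ W
n=31: can move to 25, which is L ⇒ W
n=32: can move to 25, which is L ⇒ W
n=33: moves to 29(W), 27(W), 26(W); every one is W ⇒ L
n=34: moves to 30(W), 28(W), 27(W); every one is W ⇒ L
n=35: moves to 31(W), 29(W), 28(W); every one is W ⇒ L
n=36: moves to 32(W), 30(W), 29(W); every one is W ⇒ L
n=37: can move to 33, which is L ⇒ W
n=38: can move to 34, which is L ⇒ W
Reading off the rows marked L gives the requested list; there are 16 such values of n.

0, 1, 2, 3, 11, 12, 13, 14, 22, 23, 24, 25, 33, 34, 35, 36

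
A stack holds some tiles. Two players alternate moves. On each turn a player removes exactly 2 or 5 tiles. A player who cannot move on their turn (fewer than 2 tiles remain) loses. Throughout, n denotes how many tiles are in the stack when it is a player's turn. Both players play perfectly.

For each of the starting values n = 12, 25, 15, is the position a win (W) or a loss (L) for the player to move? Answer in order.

12: W, 25: L, 15: L

Work bottom-up. With no move the player to move loses. Otherwise the position is W if at least one move leads to an L position for the opponent, and L if every move leads to a W.
n=0: no move → L
n=1: no move → L
n=2: can move to 0, which is L ⇒ W
n=3: can move to 1, which is L ⇒ W
n=4: the only move is to 2(W), a W ⇒ L
n=5: can move to 0, which is L ⇒ W
n=6: can move to 4, which is L ⇒ W
n=7: moves to 5(W), 2(W); every one is W ⇒ L
n=8: moves to 6(W), 3(W); every one is W ⇒ L
n=9: can move to 7, which is L ⇒ W
n=10: can move to 8, which is L ⇒ W
n=11: moves to 9(W), 6(W); every one is W ⇒ L
n=12: can move to 7, which is L ⇒ W
n=13: can move to 11, which is L ⇒ W
n=14: moves to 12(W), 9(W); every one is W ⇒ L
n=15: moves to 13(W), 10(W); every one is W ⇒ L
n=16: can move to 14, which is L ⇒ W
n=17: can move to 15, which is L ⇒ W
n=18: moves to 16(W), 13(W); every one is W ⇒ L
n=19: can move to 14, which is L ⇒ W
n=20: can move to 18, which is L ⇒ W
n=21: moves to 19(W), 16(W); every one is W ⇒ L
n=22: moves to 20(W), 17(W); every one is W ⇒ L
n=23: can move to 21, which is L ⇒ W
n=24: can move to 22, which is L ⇒ W
n=25: moves to 23(W), 20(W); every one is W ⇒ L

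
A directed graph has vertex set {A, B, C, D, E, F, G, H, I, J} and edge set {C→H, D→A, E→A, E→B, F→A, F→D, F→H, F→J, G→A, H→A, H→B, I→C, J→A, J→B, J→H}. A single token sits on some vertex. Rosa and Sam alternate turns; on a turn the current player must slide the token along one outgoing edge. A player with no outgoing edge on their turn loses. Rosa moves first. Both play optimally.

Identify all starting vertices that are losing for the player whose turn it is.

Build the W/L table. Terminal = L. A non-terminal position is W if it has a move to some L; otherwise it is L.
Every edge goes from a vertex to one that appears earlier in the order B, A, E, H, J, D, F, C, I, G, so processing vertices in that order labels each vertex after all of its successors.
B: no outgoing edge → L
A: no outgoing edge → L
E: reaches L-position A → W
H: reaches L-position A → W
J: reaches L-position A → W
D: reaches L-position A → W
F: reaches L-position A → W
C: only reaches H(W), which is W → L
I: reaches L-position C → W
G: reaches L-position A → W
Reading off the rows marked L gives the requested list; there are 3 such vertices.

A, B, C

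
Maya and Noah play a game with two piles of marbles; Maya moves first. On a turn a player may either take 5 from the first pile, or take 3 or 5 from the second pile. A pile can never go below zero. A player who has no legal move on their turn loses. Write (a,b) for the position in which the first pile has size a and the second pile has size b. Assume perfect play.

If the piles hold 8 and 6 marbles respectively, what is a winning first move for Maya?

Compute win/loss labels from the base case upward. A position with no move is L. Any other position is W if it can reach an L in one move, else L.
No move ever increases a pile, so every position that can arise here has a ≤ 8 and b ≤ 6; it is enough to label the cells with 0 ≤ a ≤ 8 and 0 ≤ b ≤ 6.
Every move lowers a or b (never raises either), so fill the grid row by row in increasing a, and left to right within a row: each cell's successors are then already labelled.
      b=0  b=1  b=2  b=3  b=4  b=5  b=6
a=0:    L    L    L    W    W    W    W
a=1:    L    L    L    W    W    W    W
a=2:    L    L    L    W    W    W    W
a=3:    L    L    L    W    W    W    W
a=4:    L    L    L    W    W    W    W
a=5:    W    W    W    L    L    L    W
a=6:    W    W    W    L    L    L    W
a=7:    W    W    W    L    L    L    W
a=8:    W    W    W    L    L    L    W
Cells with no legal move (terminal, hence L): (0,0), (0,1), (0,2), (1,0), (1,1), (1,2), (2,0), (2,1), (2,2), (3,0), (3,1), (3,2), (4,0), (4,1), (4,2).
The remaining L cells, each justified by listing all of its moves:
(5,3): →(0,3)(W), (5,0)(W) — all W, so L
(5,4): →(0,4)(W), (5,1)(W) — all W, so L
(5,5): →(0,5)(W), (5,2)(W), (5,0)(W) — all W, so L
(6,3): →(1,3)(W), (6,0)(W) — all W, so L
(6,4): →(1,4)(W), (6,1)(W) — all W, so L
(6,5): →(1,5)(W), (6,2)(W), (6,0)(W) — all W, so L
(7,3): →(2,3)(W), (7,0)(W) — all W, so L
(7,4): →(2,4)(W), (7,1)(W) — all W, so L
(7,5): →(2,5)(W), (7,2)(W), (7,0)(W) — all W, so L
(8,3): →(3,3)(W), (8,0)(W) — all W, so L
(8,4): →(3,4)(W), (8,1)(W) — all W, so L
(8,5): →(3,5)(W), (8,2)(W), (8,0)(W) — all W, so L
Every other cell has at least one move into one of the L cells above, so it is W.
From (8,6), the L positions reachable in one move are: (8,3).

Move to (8,3).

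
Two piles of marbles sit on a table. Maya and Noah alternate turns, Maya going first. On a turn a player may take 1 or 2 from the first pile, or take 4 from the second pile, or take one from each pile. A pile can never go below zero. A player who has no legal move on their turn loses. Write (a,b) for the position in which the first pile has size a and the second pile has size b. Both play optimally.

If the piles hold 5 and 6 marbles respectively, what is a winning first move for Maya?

Move to (4,6).

Classify positions by backward induction: terminal positions (no move available) are L. From any other position, the mover wins iff some move reaches an L.
No move ever increases a pile, so every position that can arise here has a ≤ 5 and b ≤ 6; it is enough to label the cells with 0 ≤ a ≤ 5 and 0 ≤ b ≤ 6.
Every move lowers a or b (never raises either), so fill the grid row by row in increasing a, and left to right within a row: each cell's successors are then already labelled.
      b=0  b=1  b=2  b=3  b=4  b=5  b=6
a=0:    L    L    L    L    W    W    W
a=1:    W    W    W    W    W    L    L
a=2:    W    W    W    W    L    W    W
a=3:    L    L    L    L    W    W    W
a=4:    W    W    W    W    W    L    L
a=5:    W    W    W    W    L    W    W
Cells with no legal move (terminal, hence L): (0,0), (0,1), (0,2), (0,3).
The remaining L cells, each justified by listing all of its moves:
(1,5): L (options (0,5)(W), (1,1)(W), (0,4)(W) are all W)
(1,6): L (options (0,6)(W), (1,2)(W), (0,5)(W) are all W)
(2,4): L (options (1,4)(W), (0,4)(W), (2,0)(W), (1,3)(W) are all W)
(3,0): L (options (2,0)(W), (1,0)(W) are all W)
(3,1): L (options (2,1)(W), (1,1)(W), (2,0)(W) are all W)
(3,2): L (options (2,2)(W), (1,2)(W), (2,1)(W) are all W)
(3,3): L (options (2,3)(W), (1,3)(W), (2,2)(W) are all W)
(4,5): L (options (3,5)(W), (2,5)(W), (4,1)(W), (3,4)(W) are all W)
(4,6): L (options (3,6)(W), (2,6)(W), (4,2)(W), (3,5)(W) are all W)
(5,4): L (options (4,4)(W), (3,4)(W), (5,0)(W), (4,3)(W) are all W)
Every other cell has at least one move into one of the L cells above, so it is W.
From (5,6), the L positions reachable in one move are: (4,6), (4,5). Any move reaching one of these is winning.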